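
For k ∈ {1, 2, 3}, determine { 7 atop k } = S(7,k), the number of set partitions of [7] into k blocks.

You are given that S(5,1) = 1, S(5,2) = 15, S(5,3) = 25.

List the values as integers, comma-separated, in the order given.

1, 63, 301

[6] T[6,1]:1*1+0=1 · T[6,2]:2*15+1=31 · T[6,3]:3*25+15=90
[7] T[7,1]:1*1+0=1 · T[7,2]:2*31+1=63 · T[7,3]:3*90+31=301
Read S(7,1) = 1, S(7,2) = 63, S(7,3) = 301.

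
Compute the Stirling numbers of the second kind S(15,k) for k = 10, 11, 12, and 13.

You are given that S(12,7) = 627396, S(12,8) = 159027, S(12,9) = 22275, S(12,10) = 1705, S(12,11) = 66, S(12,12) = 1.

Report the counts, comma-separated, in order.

12662650, 1479478, 106470, 4550

i=13: T(13,8)=627396+8·159027=1899612 | T(13,9)=159027+9·22275=359502 | T(13,10)=22275+10·1705=39325 | T(13,11)=1705+11·66=2431 | T(13,12)=66+12·1=78 | T(13,13)=1+13·0=1
i=14: T(14,9)=1899612+9·359502=5135130 | T(14,10)=359502+10·39325=752752 | T(14,11)=39325+11·2431=66066 | T(14,12)=2431+12·78=3367 | T(14,13)=78+13·1=91
i=15: T(15,10)=5135130+10·752752=12662650 | T(15,11)=752752+11·66066=1479478 | T(15,12)=66066+12·3367=106470 | T(15,13)=3367+13·91=4550
Read S(15,10) = 12662650, S(15,11) = 1479478, S(15,12) = 106470, S(15,13) = 4550.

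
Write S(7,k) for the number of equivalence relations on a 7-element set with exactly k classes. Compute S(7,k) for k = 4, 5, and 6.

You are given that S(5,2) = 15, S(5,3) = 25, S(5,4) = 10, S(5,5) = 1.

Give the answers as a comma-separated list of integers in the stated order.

350, 140, 21

@6  (6,3):25·3+15→90, (6,4):10·4+25→65, (6,5):1·5+10→15, (6,6):0·6+1→1
@7  (7,4):65·4+90→350, (7,5):15·5+65→140, (7,6):1·6+15→21
Read S(7,4) = 350, S(7,5) = 140, S(7,6) = 21.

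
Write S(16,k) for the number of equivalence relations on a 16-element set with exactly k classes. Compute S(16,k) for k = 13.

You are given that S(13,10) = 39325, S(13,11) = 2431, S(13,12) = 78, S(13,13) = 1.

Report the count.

row 14: T[14][11]=11·2431+39325=66066  T[14][12]=12·78+2431=3367  T[14][13]=13·1+78=91
row 15: T[15][12]=12·3367+66066=106470  T[15][13]=13·91+3367=4550
row 16: T[16][13]=13·4550+106470=165620
Read S(16,13) = 165620.

165620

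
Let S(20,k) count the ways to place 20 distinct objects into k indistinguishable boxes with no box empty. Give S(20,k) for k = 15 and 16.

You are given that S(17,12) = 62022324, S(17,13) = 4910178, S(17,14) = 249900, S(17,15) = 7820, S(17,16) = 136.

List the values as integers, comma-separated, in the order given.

452329200, 22350954

r18: T_18,13=13×4910178+62022324=125854638; T_18,14=14×249900+4910178=8408778; T_18,15=15×7820+249900=367200; T_18,16=16×136+7820=9996
r19: T_19,14=14×8408778+125854638=243577530; T_19,15=15×367200+8408778=13916778; T_19,16=16×9996+367200=527136
r20: T_20,15=15×13916778+243577530=452329200; T_20,16=16×527136+13916778=22350954
Read S(20,15) = 452329200, S(20,16) = 22350954.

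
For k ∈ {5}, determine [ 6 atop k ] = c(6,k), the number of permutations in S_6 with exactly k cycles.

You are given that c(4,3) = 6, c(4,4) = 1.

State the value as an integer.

r5: T_5,4=4×1+6=10; T_5,5=4×0+1=1
r6: T_6,5=5×1+10=15
Read c(6,5) = 15.

15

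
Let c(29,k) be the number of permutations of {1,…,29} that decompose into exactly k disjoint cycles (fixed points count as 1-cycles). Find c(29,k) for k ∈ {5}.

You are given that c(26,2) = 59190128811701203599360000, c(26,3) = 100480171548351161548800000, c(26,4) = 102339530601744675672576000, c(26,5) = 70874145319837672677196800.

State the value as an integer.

1625014498326371300452283596800

r27: T_27,3=26×100480171548351161548800000+59190128811701203599360000=2671674589068831403868160000; T_27,4=26×102339530601744675672576000+100480171548351161548800000=2761307967193712729035776000; T_27,5=26×70874145319837672677196800+102339530601744675672576000=1945067308917524165279692800
r28: T_28,4=27×2761307967193712729035776000+2671674589068831403868160000=77226989703299075087834112000; T_28,5=27×1945067308917524165279692800+2761307967193712729035776000=55278125307966865191587481600
r29: T_29,5=28×55278125307966865191587481600+77226989703299075087834112000=1625014498326371300452283596800
Read c(29,5) = 1625014498326371300452283596800.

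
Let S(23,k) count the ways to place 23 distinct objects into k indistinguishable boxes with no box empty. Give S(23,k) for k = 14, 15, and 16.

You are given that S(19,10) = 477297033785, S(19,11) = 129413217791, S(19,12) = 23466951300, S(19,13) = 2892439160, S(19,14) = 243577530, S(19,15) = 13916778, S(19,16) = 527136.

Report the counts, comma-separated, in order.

68629175807115, 8479404429331, 762361127264

i=20: T(20,11)=477297033785+11·129413217791=1900842429486 | T(20,12)=129413217791+12·23466951300=411016633391 | T(20,13)=23466951300+13·2892439160=61068660380 | T(20,14)=2892439160+14·243577530=6302524580 | T(20,15)=243577530+15·13916778=452329200 | T(20,16)=13916778+16·527136=22350954
i=21: T(21,12)=1900842429486+12·411016633391=6833042030178 | T(21,13)=411016633391+13·61068660380=1204909218331 | T(21,14)=61068660380+14·6302524580=149304004500 | T(21,15)=6302524580+15·452329200=13087462580 | T(21,16)=452329200+16·22350954=809944464
i=22: T(22,13)=6833042030178+13·1204909218331=22496861868481 | T(22,14)=1204909218331+14·149304004500=3295165281331 | T(22,15)=149304004500+15·13087462580=345615943200 | T(22,16)=13087462580+16·809944464=26046574004
i=23: T(23,14)=22496861868481+14·3295165281331=68629175807115 | T(23,15)=3295165281331+15·345615943200=8479404429331 | T(23,16)=345615943200+16·26046574004=762361127264
Read S(23,14) = 68629175807115, S(23,15) = 8479404429331, S(23,16) = 762361127264.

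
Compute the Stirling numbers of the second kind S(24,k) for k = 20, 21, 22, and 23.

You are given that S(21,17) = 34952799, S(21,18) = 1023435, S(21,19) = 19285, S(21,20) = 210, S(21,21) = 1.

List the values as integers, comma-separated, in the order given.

116972779, 2454606, 33902, 276

@22  (22,18):1023435·18+34952799→53374629, (22,19):19285·19+1023435→1389850, (22,20):210·20+19285→23485, (22,21):1·21+210→231, (22,22):0·22+1→1
@23  (23,19):1389850·19+53374629→79781779, (23,20):23485·20+1389850→1859550, (23,21):231·21+23485→28336, (23,22):1·22+231→253, (23,23):0·23+1→1
@24  (24,20):1859550·20+79781779→116972779, (24,21):28336·21+1859550→2454606, (24,22):253·22+28336→33902, (24,23):1·23+253→276
Read S(24,20) = 116972779, S(24,21) = 2454606, S(24,22) = 33902, S(24,23) = 276.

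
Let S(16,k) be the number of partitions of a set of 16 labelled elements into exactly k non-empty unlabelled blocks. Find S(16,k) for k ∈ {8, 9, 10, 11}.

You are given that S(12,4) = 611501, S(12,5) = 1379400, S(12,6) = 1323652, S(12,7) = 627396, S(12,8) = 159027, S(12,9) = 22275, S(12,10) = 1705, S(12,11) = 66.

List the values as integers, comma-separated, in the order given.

2141764053, 820784250, 193754990, 28936908

row 13: T[13][5]=5·1379400+611501=7508501  T[13][6]=6·1323652+1379400=9321312  T[13][7]=7·627396+1323652=5715424  T[13][8]=8·159027+627396=1899612  T[13][9]=9·22275+159027=359502  T[13][10]=10·1705+22275=39325  T[13][11]=11·66+1705=2431
row 14: T[14][6]=6·9321312+7508501=63436373  T[14][7]=7·5715424+9321312=49329280  T[14][8]=8·1899612+5715424=20912320  T[14][9]=9·359502+1899612=5135130  T[14][10]=10·39325+359502=752752  T[14][11]=11·2431+39325=66066
row 15: T[15][7]=7·49329280+63436373=408741333  T[15][8]=8·20912320+49329280=216627840  T[15][9]=9·5135130+20912320=67128490  T[15][10]=10·752752+5135130=12662650  T[15][11]=11·66066+752752=1479478
row 16: T[16][8]=8·216627840+408741333=2141764053  T[16][9]=9·67128490+216627840=820784250  T[16][10]=10·12662650+67128490=193754990  T[16][11]=11·1479478+12662650=28936908
Read S(16,8) = 2141764053, S(16,9) = 820784250, S(16,10) = 193754990, S(16,11) = 28936908.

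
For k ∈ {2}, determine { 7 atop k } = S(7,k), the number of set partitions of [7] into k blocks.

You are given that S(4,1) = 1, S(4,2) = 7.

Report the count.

[5] T[5,1]:1*1+0=1 · T[5,2]:2*7+1=15
[6] T[6,1]:1*1+0=1 · T[6,2]:2*15+1=31
[7] T[7,2]:2*31+1=63
Read S(7,2) = 63.

63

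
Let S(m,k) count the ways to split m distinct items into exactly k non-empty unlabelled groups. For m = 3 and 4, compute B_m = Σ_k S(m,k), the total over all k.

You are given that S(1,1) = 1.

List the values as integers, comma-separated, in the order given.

r2: T_2,1=1×1+0=1; T_2,2=2×0+1=1
r3: T_3,1=1×1+0=1; T_3,2=2×1+1=3; T_3,3=3×0+1=1
r4: T_4,1=1×1+0=1; T_4,2=2×3+1=7; T_4,3=3×1+3=6; T_4,4=4×0+1=1
B_3 = ΣS(3,k) = 1+3+1 = 5
B_4 = ΣS(4,k) = 1+7+6+1 = 15

5, 15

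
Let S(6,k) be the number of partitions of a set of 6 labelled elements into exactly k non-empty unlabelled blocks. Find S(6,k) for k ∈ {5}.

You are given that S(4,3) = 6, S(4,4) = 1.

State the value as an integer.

i=5: T(5,4)=6+4·1=10 | T(5,5)=1+5·0=1
i=6: T(6,5)=10+5·1=15
Read S(6,5) = 15.

15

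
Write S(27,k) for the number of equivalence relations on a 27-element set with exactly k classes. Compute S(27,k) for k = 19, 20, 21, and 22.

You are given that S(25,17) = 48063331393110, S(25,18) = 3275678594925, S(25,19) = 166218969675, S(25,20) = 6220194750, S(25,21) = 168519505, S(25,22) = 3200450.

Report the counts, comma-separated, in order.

i=26: T(26,18)=48063331393110+18·3275678594925=107025546101760 | T(26,19)=3275678594925+19·166218969675=6433839018750 | T(26,20)=166218969675+20·6220194750=290622864675 | T(26,21)=6220194750+21·168519505=9759104355 | T(26,22)=168519505+22·3200450=238929405
i=27: T(27,19)=107025546101760+19·6433839018750=229268487458010 | T(27,20)=6433839018750+20·290622864675=12246296312250 | T(27,21)=290622864675+21·9759104355=495564056130 | T(27,22)=9759104355+22·238929405=15015551265
Read S(27,19) = 229268487458010, S(27,20) = 12246296312250, S(27,21) = 495564056130, S(27,22) = 15015551265.

229268487458010, 12246296312250, 495564056130, 15015551265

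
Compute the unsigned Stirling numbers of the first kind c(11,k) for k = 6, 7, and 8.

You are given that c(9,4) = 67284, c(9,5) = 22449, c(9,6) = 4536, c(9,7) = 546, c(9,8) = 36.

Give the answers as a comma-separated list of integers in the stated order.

902055, 157773, 18150

[10] T[10,5]:9*22449+67284=269325 · T[10,6]:9*4536+22449=63273 · T[10,7]:9*546+4536=9450 · T[10,8]:9*36+546=870
[11] T[11,6]:10*63273+269325=902055 · T[11,7]:10*9450+63273=157773 · T[11,8]:10*870+9450=18150
Read c(11,6) = 902055, c(11,7) = 157773, c(11,8) = 18150.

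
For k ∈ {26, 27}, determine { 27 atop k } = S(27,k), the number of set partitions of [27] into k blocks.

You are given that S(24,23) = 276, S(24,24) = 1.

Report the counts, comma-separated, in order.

[25] T[25,24]:24*1+276=300 · T[25,25]:25*0+1=1
[26] T[26,25]:25*1+300=325 · T[26,26]:26*0+1=1
[27] T[27,26]:26*1+325=351 · T[27,27]:27*0+1=1
Read S(27,26) = 351, S(27,27) = 1.

351, 1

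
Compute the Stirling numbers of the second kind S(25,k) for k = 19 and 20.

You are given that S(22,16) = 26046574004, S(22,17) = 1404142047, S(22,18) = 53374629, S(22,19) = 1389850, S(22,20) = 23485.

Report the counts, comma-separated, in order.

166218969675, 6220194750

r23: T_23,17=17×1404142047+26046574004=49916988803; T_23,18=18×53374629+1404142047=2364885369; T_23,19=19×1389850+53374629=79781779; T_23,20=20×23485+1389850=1859550
r24: T_24,18=18×2364885369+49916988803=92484925445; T_24,19=19×79781779+2364885369=3880739170; T_24,20=20×1859550+79781779=116972779
r25: T_25,19=19×3880739170+92484925445=166218969675; T_25,20=20×116972779+3880739170=6220194750
Read S(25,19) = 166218969675, S(25,20) = 6220194750.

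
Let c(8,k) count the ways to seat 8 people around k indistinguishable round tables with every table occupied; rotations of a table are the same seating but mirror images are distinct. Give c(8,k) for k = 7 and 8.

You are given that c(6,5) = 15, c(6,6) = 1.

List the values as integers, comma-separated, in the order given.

r7: T_7,6=6×1+15=21; T_7,7=6×0+1=1
r8: T_8,7=7×1+21=28; T_8,8=7×0+1=1
Read c(8,7) = 28, c(8,8) = 1.

28, 1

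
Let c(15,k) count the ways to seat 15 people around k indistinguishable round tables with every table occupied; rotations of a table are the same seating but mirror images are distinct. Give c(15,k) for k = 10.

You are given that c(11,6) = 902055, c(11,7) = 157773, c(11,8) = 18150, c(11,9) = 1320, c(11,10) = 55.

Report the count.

37312275

r12: T_12,7=11×157773+902055=2637558; T_12,8=11×18150+157773=357423; T_12,9=11×1320+18150=32670; T_12,10=11×55+1320=1925
r13: T_13,8=12×357423+2637558=6926634; T_13,9=12×32670+357423=749463; T_13,10=12×1925+32670=55770
r14: T_14,9=13×749463+6926634=16669653; T_14,10=13×55770+749463=1474473
r15: T_15,10=14×1474473+16669653=37312275
Read c(15,10) = 37312275.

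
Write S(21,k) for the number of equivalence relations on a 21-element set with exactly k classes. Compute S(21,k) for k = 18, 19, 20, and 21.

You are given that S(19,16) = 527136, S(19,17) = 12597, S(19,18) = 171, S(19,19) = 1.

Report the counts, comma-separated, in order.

r20: T_20,17=17×12597+527136=741285; T_20,18=18×171+12597=15675; T_20,19=19×1+171=190; T_20,20=20×0+1=1
r21: T_21,18=18×15675+741285=1023435; T_21,19=19×190+15675=19285; T_21,20=20×1+190=210; T_21,21=21×0+1=1
Read S(21,18) = 1023435, S(21,19) = 19285, S(21,20) = 210, S(21,21) = 1.

1023435, 19285, 210, 1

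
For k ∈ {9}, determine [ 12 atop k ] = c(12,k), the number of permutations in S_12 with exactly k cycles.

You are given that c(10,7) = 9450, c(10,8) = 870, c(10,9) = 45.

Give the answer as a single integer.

32670

row 11: T[11][8]=10·870+9450=18150  T[11][9]=10·45+870=1320
row 12: T[12][9]=11·1320+18150=32670
Read c(12,9) = 32670.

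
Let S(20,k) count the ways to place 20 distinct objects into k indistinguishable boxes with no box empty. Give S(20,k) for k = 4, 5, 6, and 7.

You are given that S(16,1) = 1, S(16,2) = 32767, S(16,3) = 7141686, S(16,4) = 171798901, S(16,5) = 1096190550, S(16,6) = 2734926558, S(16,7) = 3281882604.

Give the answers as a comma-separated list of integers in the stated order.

45232115901, 749206090500, 4306078895384, 11143554045652

@17  (17,1):1·1+0→1, (17,2):32767·2+1→65535, (17,3):7141686·3+32767→21457825, (17,4):171798901·4+7141686→694337290, (17,5):1096190550·5+171798901→5652751651, (17,6):2734926558·6+1096190550→17505749898, (17,7):3281882604·7+2734926558→25708104786
@18  (18,2):65535·2+1→131071, (18,3):21457825·3+65535→64439010, (18,4):694337290·4+21457825→2798806985, (18,5):5652751651·5+694337290→28958095545, (18,6):17505749898·6+5652751651→110687251039, (18,7):25708104786·7+17505749898→197462483400
@19  (19,3):64439010·3+131071→193448101, (19,4):2798806985·4+64439010→11259666950, (19,5):28958095545·5+2798806985→147589284710, (19,6):110687251039·6+28958095545→693081601779, (19,7):197462483400·7+110687251039→1492924634839
@20  (20,4):11259666950·4+193448101→45232115901, (20,5):147589284710·5+11259666950→749206090500, (20,6):693081601779·6+147589284710→4306078895384, (20,7):1492924634839·7+693081601779→11143554045652
Read S(20,4) = 45232115901, S(20,5) = 749206090500, S(20,6) = 4306078895384, S(20,7) = 11143554045652.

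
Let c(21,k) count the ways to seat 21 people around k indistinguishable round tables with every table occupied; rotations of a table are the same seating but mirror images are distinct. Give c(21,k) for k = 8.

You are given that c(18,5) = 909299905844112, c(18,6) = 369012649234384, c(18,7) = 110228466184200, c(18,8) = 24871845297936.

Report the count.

311333643161390640

[19] T[19,6]:18*369012649234384+909299905844112=7551527592063024 · T[19,7]:18*110228466184200+369012649234384=2353125040549984 · T[19,8]:18*24871845297936+110228466184200=557921681547048
[20] T[20,7]:19*2353125040549984+7551527592063024=52260903362512720 · T[20,8]:19*557921681547048+2353125040549984=12953636989943896
[21] T[21,8]:20*12953636989943896+52260903362512720=311333643161390640
Read c(21,8) = 311333643161390640.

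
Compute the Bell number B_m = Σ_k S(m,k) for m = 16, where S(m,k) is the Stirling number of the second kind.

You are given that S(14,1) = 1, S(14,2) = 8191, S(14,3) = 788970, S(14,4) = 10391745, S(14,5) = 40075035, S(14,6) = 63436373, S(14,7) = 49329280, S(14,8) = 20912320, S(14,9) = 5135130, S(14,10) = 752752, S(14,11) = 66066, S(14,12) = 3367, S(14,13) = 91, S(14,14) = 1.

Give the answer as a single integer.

10480142147

@15  (15,1):1·1+0→1, (15,2):8191·2+1→16383, (15,3):788970·3+8191→2375101, (15,4):10391745·4+788970→42355950, (15,5):40075035·5+10391745→210766920, (15,6):63436373·6+40075035→420693273, (15,7):49329280·7+63436373→408741333, (15,8):20912320·8+49329280→216627840, (15,9):5135130·9+20912320→67128490, (15,10):752752·10+5135130→12662650, (15,11):66066·11+752752→1479478, (15,12):3367·12+66066→106470, (15,13):91·13+3367→4550, (15,14):1·14+91→105, (15,15):0·15+1→1
@16  (16,1):1·1+0→1, (16,2):16383·2+1→32767, (16,3):2375101·3+16383→7141686, (16,4):42355950·4+2375101→171798901, (16,5):210766920·5+42355950→1096190550, (16,6):420693273·6+210766920→2734926558, (16,7):408741333·7+420693273→3281882604, (16,8):216627840·8+408741333→2141764053, (16,9):67128490·9+216627840→820784250, (16,10):12662650·10+67128490→193754990, (16,11):1479478·11+12662650→28936908, (16,12):106470·12+1479478→2757118, (16,13):4550·13+106470→165620, (16,14):105·14+4550→6020, (16,15):1·15+105→120, (16,16):0·16+1→1
B_16 = ΣS(16,k) = 1+32767+7141686+171798901+1096190550+2734926558+3281882604+2141764053+820784250+193754990+28936908+2757118+165620+6020+120+1 = 10480142147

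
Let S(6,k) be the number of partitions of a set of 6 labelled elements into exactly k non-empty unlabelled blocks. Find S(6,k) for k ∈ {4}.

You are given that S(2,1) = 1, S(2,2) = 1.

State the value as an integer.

65

r3: T_3,1=1×1+0=1; T_3,2=2×1+1=3; T_3,3=3×0+1=1
r4: T_4,2=2×3+1=7; T_4,3=3×1+3=6; T_4,4=4×0+1=1
r5: T_5,3=3×6+7=25; T_5,4=4×1+6=10
r6: T_6,4=4×10+25=65
Read S(6,4) = 65.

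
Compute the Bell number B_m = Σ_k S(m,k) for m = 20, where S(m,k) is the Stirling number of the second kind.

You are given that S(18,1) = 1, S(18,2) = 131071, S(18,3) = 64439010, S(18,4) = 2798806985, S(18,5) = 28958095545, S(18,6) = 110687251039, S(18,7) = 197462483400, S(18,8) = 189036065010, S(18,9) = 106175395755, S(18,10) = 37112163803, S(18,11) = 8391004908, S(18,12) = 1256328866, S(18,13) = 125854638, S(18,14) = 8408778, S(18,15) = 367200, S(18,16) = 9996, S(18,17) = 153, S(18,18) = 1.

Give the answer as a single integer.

@19  (19,1):1·1+0→1, (19,2):131071·2+1→262143, (19,3):64439010·3+131071→193448101, (19,4):2798806985·4+64439010→11259666950, (19,5):28958095545·5+2798806985→147589284710, (19,6):110687251039·6+28958095545→693081601779, (19,7):197462483400·7+110687251039→1492924634839, (19,8):189036065010·8+197462483400→1709751003480, (19,9):106175395755·9+189036065010→1144614626805, (19,10):37112163803·10+106175395755→477297033785, (19,11):8391004908·11+37112163803→129413217791, (19,12):1256328866·12+8391004908→23466951300, (19,13):125854638·13+1256328866→2892439160, (19,14):8408778·14+125854638→243577530, (19,15):367200·15+8408778→13916778, (19,16):9996·16+367200→527136, (19,17):153·17+9996→12597, (19,18):1·18+153→171, (19,19):0·19+1→1
@20  (20,1):1·1+0→1, (20,2):262143·2+1→524287, (20,3):193448101·3+262143→580606446, (20,4):11259666950·4+193448101→45232115901, (20,5):147589284710·5+11259666950→749206090500, (20,6):693081601779·6+147589284710→4306078895384, (20,7):1492924634839·7+693081601779→11143554045652, (20,8):1709751003480·8+1492924634839→15170932662679, (20,9):1144614626805·9+1709751003480→12011282644725, (20,10):477297033785·10+1144614626805→5917584964655, (20,11):129413217791·11+477297033785→1900842429486, (20,12):23466951300·12+129413217791→411016633391, (20,13):2892439160·13+23466951300→61068660380, (20,14):243577530·14+2892439160→6302524580, (20,15):13916778·15+243577530→452329200, (20,16):527136·16+13916778→22350954, (20,17):12597·17+527136→741285, (20,18):171·18+12597→15675, (20,19):1·19+171→190, (20,20):0·20+1→1
B_20 = ΣS(20,k) = 1+524287+580606446+45232115901+749206090500+4306078895384+11143554045652+15170932662679+12011282644725+5917584964655+1900842429486+411016633391+61068660380+6302524580+452329200+22350954+741285+15675+190+1 = 51724158235372

51724158235372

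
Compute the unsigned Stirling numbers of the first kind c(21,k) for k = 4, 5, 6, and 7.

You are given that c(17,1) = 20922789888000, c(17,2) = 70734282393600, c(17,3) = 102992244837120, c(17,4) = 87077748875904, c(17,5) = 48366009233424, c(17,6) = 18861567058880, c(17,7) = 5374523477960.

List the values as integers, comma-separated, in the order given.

12870931245150988800, 8037811822645051776, 3599979517947607200, 1206647803780373360

i=18: T(18,1)=0+17·20922789888000=355687428096000 | T(18,2)=20922789888000+17·70734282393600=1223405590579200 | T(18,3)=70734282393600+17·102992244837120=1821602444624640 | T(18,4)=102992244837120+17·87077748875904=1583313975727488 | T(18,5)=87077748875904+17·48366009233424=909299905844112 | T(18,6)=48366009233424+17·18861567058880=369012649234384 | T(18,7)=18861567058880+17·5374523477960=110228466184200
i=19: T(19,2)=355687428096000+18·1223405590579200=22376988058521600 | T(19,3)=1223405590579200+18·1821602444624640=34012249593822720 | T(19,4)=1821602444624640+18·1583313975727488=30321254007719424 | T(19,5)=1583313975727488+18·909299905844112=17950712280921504 | T(19,6)=909299905844112+18·369012649234384=7551527592063024 | T(19,7)=369012649234384+18·110228466184200=2353125040549984
i=20: T(20,3)=22376988058521600+19·34012249593822720=668609730341153280 | T(20,4)=34012249593822720+19·30321254007719424=610116075740491776 | T(20,5)=30321254007719424+19·17950712280921504=371384787345228000 | T(20,6)=17950712280921504+19·7551527592063024=161429736530118960 | T(20,7)=7551527592063024+19·2353125040549984=52260903362512720
i=21: T(21,4)=668609730341153280+20·610116075740491776=12870931245150988800 | T(21,5)=610116075740491776+20·371384787345228000=8037811822645051776 | T(21,6)=371384787345228000+20·161429736530118960=3599979517947607200 | T(21,7)=161429736530118960+20·52260903362512720=1206647803780373360
Read c(21,4) = 12870931245150988800, c(21,5) = 8037811822645051776, c(21,6) = 3599979517947607200, c(21,7) = 1206647803780373360.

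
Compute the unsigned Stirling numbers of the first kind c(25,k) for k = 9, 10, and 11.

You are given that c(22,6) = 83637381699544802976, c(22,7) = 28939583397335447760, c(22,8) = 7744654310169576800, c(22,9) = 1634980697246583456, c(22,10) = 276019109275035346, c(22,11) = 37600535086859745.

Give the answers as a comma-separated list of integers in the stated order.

@23  (23,7):28939583397335447760·22+83637381699544802976→720308216440924653696, (23,8):7744654310169576800·22+28939583397335447760→199321978221066137360, (23,9):1634980697246583456·22+7744654310169576800→43714229649594412832, (23,10):276019109275035346·22+1634980697246583456→7707401101297361068, (23,11):37600535086859745·22+276019109275035346→1103230881185949736
@24  (24,8):199321978221066137360·23+720308216440924653696→5304713715525445812976, (24,9):43714229649594412832·23+199321978221066137360→1204749260161737632496, (24,10):7707401101297361068·23+43714229649594412832→220984454979433717396, (24,11):1103230881185949736·23+7707401101297361068→33081711368574204996
@25  (25,9):1204749260161737632496·24+5304713715525445812976→34218695959407148992880, (25,10):220984454979433717396·24+1204749260161737632496→6508376179668146850000, (25,11):33081711368574204996·24+220984454979433717396→1014945527825214637300
Read c(25,9) = 34218695959407148992880, c(25,10) = 6508376179668146850000, c(25,11) = 1014945527825214637300.

34218695959407148992880, 6508376179668146850000, 1014945527825214637300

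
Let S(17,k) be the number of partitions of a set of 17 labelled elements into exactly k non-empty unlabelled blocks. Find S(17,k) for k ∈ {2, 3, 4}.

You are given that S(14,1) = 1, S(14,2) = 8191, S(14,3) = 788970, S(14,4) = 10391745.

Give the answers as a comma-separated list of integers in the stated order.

i=15: T(15,1)=0+1·1=1 | T(15,2)=1+2·8191=16383 | T(15,3)=8191+3·788970=2375101 | T(15,4)=788970+4·10391745=42355950
i=16: T(16,1)=0+1·1=1 | T(16,2)=1+2·16383=32767 | T(16,3)=16383+3·2375101=7141686 | T(16,4)=2375101+4·42355950=171798901
i=17: T(17,2)=1+2·32767=65535 | T(17,3)=32767+3·7141686=21457825 | T(17,4)=7141686+4·171798901=694337290
Read S(17,2) = 65535, S(17,3) = 21457825, S(17,4) = 694337290.

65535, 21457825, 694337290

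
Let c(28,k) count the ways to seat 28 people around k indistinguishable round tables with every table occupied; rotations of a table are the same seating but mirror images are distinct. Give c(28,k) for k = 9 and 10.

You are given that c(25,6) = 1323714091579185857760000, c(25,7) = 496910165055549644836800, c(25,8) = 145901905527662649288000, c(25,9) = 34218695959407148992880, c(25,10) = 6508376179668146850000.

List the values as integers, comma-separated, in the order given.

936363983558079713086850400, 195460557459107504515368560

i=26: T(26,7)=1323714091579185857760000+25·496910165055549644836800=13746468217967926978680000 | T(26,8)=496910165055549644836800+25·145901905527662649288000=4144457803247115877036800 | T(26,9)=145901905527662649288000+25·34218695959407148992880=1001369304512841374110000 | T(26,10)=34218695959407148992880+25·6508376179668146850000=196928100451110820242880
i=27: T(27,8)=13746468217967926978680000+26·4144457803247115877036800=121502371102392939781636800 | T(27,9)=4144457803247115877036800+26·1001369304512841374110000=30180059720580991603896800 | T(27,10)=1001369304512841374110000+26·196928100451110820242880=6121499916241722700424880
i=28: T(28,9)=121502371102392939781636800+27·30180059720580991603896800=936363983558079713086850400 | T(28,10)=30180059720580991603896800+27·6121499916241722700424880=195460557459107504515368560
Read c(28,9) = 936363983558079713086850400, c(28,10) = 195460557459107504515368560.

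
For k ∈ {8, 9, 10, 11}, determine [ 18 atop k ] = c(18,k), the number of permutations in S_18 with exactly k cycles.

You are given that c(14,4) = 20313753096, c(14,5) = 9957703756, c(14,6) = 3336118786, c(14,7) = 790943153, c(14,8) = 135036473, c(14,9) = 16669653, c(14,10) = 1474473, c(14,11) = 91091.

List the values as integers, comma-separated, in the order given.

24871845297936, 4308105301929, 577924894833, 60202693980

r15: T_15,5=14×9957703756+20313753096=159721605680; T_15,6=14×3336118786+9957703756=56663366760; T_15,7=14×790943153+3336118786=14409322928; T_15,8=14×135036473+790943153=2681453775; T_15,9=14×16669653+135036473=368411615; T_15,10=14×1474473+16669653=37312275; T_15,11=14×91091+1474473=2749747
r16: T_16,6=15×56663366760+159721605680=1009672107080; T_16,7=15×14409322928+56663366760=272803210680; T_16,8=15×2681453775+14409322928=54631129553; T_16,9=15×368411615+2681453775=8207628000; T_16,10=15×37312275+368411615=928095740; T_16,11=15×2749747+37312275=78558480
r17: T_17,7=16×272803210680+1009672107080=5374523477960; T_17,8=16×54631129553+272803210680=1146901283528; T_17,9=16×8207628000+54631129553=185953177553; T_17,10=16×928095740+8207628000=23057159840; T_17,11=16×78558480+928095740=2185031420
r18: T_18,8=17×1146901283528+5374523477960=24871845297936; T_18,9=17×185953177553+1146901283528=4308105301929; T_18,10=17×23057159840+185953177553=577924894833; T_18,11=17×2185031420+23057159840=60202693980
Read c(18,8) = 24871845297936, c(18,9) = 4308105301929, c(18,10) = 577924894833, c(18,11) = 60202693980.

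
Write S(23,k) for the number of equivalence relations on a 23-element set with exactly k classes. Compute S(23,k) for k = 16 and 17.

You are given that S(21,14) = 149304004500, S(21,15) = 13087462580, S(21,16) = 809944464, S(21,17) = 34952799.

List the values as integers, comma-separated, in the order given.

r22: T_22,15=15×13087462580+149304004500=345615943200; T_22,16=16×809944464+13087462580=26046574004; T_22,17=17×34952799+809944464=1404142047
r23: T_23,16=16×26046574004+345615943200=762361127264; T_23,17=17×1404142047+26046574004=49916988803
Read S(23,16) = 762361127264, S(23,17) = 49916988803.

762361127264, 49916988803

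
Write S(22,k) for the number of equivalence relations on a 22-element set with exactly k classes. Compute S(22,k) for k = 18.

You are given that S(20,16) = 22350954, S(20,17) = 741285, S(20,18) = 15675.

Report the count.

53374629

[21] T[21,17]:17*741285+22350954=34952799 · T[21,18]:18*15675+741285=1023435
[22] T[22,18]:18*1023435+34952799=53374629
Read S(22,18) = 53374629.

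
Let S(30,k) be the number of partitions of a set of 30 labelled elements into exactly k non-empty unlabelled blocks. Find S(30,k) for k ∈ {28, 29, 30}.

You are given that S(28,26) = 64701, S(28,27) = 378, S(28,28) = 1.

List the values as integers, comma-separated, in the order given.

row 29: T[29][27]=27·378+64701=74907  T[29][28]=28·1+378=406  T[29][29]=29·0+1=1
row 30: T[30][28]=28·406+74907=86275  T[30][29]=29·1+406=435  T[30][30]=30·0+1=1
Read S(30,28) = 86275, S(30,29) = 435, S(30,30) = 1.

86275, 435, 1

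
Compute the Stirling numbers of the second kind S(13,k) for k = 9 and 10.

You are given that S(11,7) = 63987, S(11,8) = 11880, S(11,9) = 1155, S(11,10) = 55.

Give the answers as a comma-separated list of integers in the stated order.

[12] T[12,8]:8*11880+63987=159027 · T[12,9]:9*1155+11880=22275 · T[12,10]:10*55+1155=1705
[13] T[13,9]:9*22275+159027=359502 · T[13,10]:10*1705+22275=39325
Read S(13,9) = 359502, S(13,10) = 39325.

359502, 39325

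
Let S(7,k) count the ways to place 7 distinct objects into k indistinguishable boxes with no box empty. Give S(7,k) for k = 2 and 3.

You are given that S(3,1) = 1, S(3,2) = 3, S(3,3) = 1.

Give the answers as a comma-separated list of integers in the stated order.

63, 301

row 4: T[4][1]=1·1+0=1  T[4][2]=2·3+1=7  T[4][3]=3·1+3=6
row 5: T[5][1]=1·1+0=1  T[5][2]=2·7+1=15  T[5][3]=3·6+7=25
row 6: T[6][1]=1·1+0=1  T[6][2]=2·15+1=31  T[6][3]=3·25+15=90
row 7: T[7][2]=2·31+1=63  T[7][3]=3·90+31=301
Read S(7,2) = 63, S(7,3) = 301.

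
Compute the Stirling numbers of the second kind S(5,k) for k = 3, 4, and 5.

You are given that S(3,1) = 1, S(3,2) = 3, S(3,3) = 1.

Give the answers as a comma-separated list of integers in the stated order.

i=4: T(4,2)=1+2·3=7 | T(4,3)=3+3·1=6 | T(4,4)=1+4·0=1
i=5: T(5,3)=7+3·6=25 | T(5,4)=6+4·1=10 | T(5,5)=1+5·0=1
Read S(5,3) = 25, S(5,4) = 10, S(5,5) = 1.

25, 10, 1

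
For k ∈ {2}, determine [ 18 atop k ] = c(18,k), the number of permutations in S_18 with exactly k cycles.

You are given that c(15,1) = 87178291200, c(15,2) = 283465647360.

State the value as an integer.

1223405590579200

r16: T_16,1=15×87178291200+0=1307674368000; T_16,2=15×283465647360+87178291200=4339163001600
r17: T_17,1=16×1307674368000+0=20922789888000; T_17,2=16×4339163001600+1307674368000=70734282393600
r18: T_18,2=17×70734282393600+20922789888000=1223405590579200
Read c(18,2) = 1223405590579200.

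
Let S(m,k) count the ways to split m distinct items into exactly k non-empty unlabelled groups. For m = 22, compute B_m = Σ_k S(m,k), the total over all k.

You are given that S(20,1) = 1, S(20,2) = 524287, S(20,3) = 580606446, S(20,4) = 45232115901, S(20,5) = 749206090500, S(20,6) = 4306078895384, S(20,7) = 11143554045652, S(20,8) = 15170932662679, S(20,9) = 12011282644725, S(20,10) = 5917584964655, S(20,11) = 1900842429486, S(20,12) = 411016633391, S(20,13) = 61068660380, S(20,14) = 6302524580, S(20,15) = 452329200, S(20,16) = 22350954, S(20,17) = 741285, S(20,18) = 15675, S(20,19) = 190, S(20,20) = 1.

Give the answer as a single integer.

4506715738447323

[21] T[21,1]:1*1+0=1 · T[21,2]:2*524287+1=1048575 · T[21,3]:3*580606446+524287=1742343625 · T[21,4]:4*45232115901+580606446=181509070050 · T[21,5]:5*749206090500+45232115901=3791262568401 · T[21,6]:6*4306078895384+749206090500=26585679462804 · T[21,7]:7*11143554045652+4306078895384=82310957214948 · T[21,8]:8*15170932662679+11143554045652=132511015347084 · T[21,9]:9*12011282644725+15170932662679=123272476465204 · T[21,10]:10*5917584964655+12011282644725=71187132291275 · T[21,11]:11*1900842429486+5917584964655=26826851689001 · T[21,12]:12*411016633391+1900842429486=6833042030178 · T[21,13]:13*61068660380+411016633391=1204909218331 · T[21,14]:14*6302524580+61068660380=149304004500 · T[21,15]:15*452329200+6302524580=13087462580 · T[21,16]:16*22350954+452329200=809944464 · T[21,17]:17*741285+22350954=34952799 · T[21,18]:18*15675+741285=1023435 · T[21,19]:19*190+15675=19285 · T[21,20]:20*1+190=210 · T[21,21]:21*0+1=1
[22] T[22,1]:1*1+0=1 · T[22,2]:2*1048575+1=2097151 · T[22,3]:3*1742343625+1048575=5228079450 · T[22,4]:4*181509070050+1742343625=727778623825 · T[22,5]:5*3791262568401+181509070050=19137821912055 · T[22,6]:6*26585679462804+3791262568401=163305339345225 · T[22,7]:7*82310957214948+26585679462804=602762379967440 · T[22,8]:8*132511015347084+82310957214948=1142399079991620 · T[22,9]:9*123272476465204+132511015347084=1241963303533920 · T[22,10]:10*71187132291275+123272476465204=835143799377954 · T[22,11]:11*26826851689001+71187132291275=366282500870286 · T[22,12]:12*6833042030178+26826851689001=108823356051137 · T[22,13]:13*1204909218331+6833042030178=22496861868481 · T[22,14]:14*149304004500+1204909218331=3295165281331 · T[22,15]:15*13087462580+149304004500=345615943200 · T[22,16]:16*809944464+13087462580=26046574004 · T[22,17]:17*34952799+809944464=1404142047 · T[22,18]:18*1023435+34952799=53374629 · T[22,19]:19*19285+1023435=1389850 · T[22,20]:20*210+19285=23485 · T[22,21]:21*1+210=231 · T[22,22]:22*0+1=1
B_22 = ΣS(22,k) = 1+2097151+5228079450+727778623825+19137821912055+163305339345225+602762379967440+1142399079991620+1241963303533920+835143799377954+366282500870286+108823356051137+22496861868481+3295165281331+345615943200+26046574004+1404142047+53374629+1389850+23485+231+1 = 4506715738447323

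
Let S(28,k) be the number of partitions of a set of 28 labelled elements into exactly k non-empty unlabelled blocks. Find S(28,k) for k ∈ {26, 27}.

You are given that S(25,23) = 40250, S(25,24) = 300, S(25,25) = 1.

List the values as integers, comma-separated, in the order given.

64701, 378

i=26: T(26,24)=40250+24·300=47450 | T(26,25)=300+25·1=325 | T(26,26)=1+26·0=1
i=27: T(27,25)=47450+25·325=55575 | T(27,26)=325+26·1=351 | T(27,27)=1+27·0=1
i=28: T(28,26)=55575+26·351=64701 | T(28,27)=351+27·1=378
Read S(28,26) = 64701, S(28,27) = 378.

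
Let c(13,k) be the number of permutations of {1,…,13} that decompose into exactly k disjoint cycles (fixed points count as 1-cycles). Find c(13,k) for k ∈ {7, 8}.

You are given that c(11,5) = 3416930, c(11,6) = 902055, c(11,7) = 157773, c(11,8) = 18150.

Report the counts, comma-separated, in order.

44990231, 6926634

i=12: T(12,6)=3416930+11·902055=13339535 | T(12,7)=902055+11·157773=2637558 | T(12,8)=157773+11·18150=357423
i=13: T(13,7)=13339535+12·2637558=44990231 | T(13,8)=2637558+12·357423=6926634
Read c(13,7) = 44990231, c(13,8) = 6926634.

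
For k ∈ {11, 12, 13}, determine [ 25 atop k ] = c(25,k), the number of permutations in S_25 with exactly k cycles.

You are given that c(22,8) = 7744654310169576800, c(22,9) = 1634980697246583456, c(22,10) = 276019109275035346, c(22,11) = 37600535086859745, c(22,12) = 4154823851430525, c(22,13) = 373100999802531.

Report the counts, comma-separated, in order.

1014945527825214637300, 130770928736755873500, 13990945200239106865

row 23: T[23][9]=22·1634980697246583456+7744654310169576800=43714229649594412832  T[23][10]=22·276019109275035346+1634980697246583456=7707401101297361068  T[23][11]=22·37600535086859745+276019109275035346=1103230881185949736  T[23][12]=22·4154823851430525+37600535086859745=129006659818331295  T[23][13]=22·373100999802531+4154823851430525=12363045847086207
row 24: T[24][10]=23·7707401101297361068+43714229649594412832=220984454979433717396  T[24][11]=23·1103230881185949736+7707401101297361068=33081711368574204996  T[24][12]=23·129006659818331295+1103230881185949736=4070384057007569521  T[24][13]=23·12363045847086207+129006659818331295=413356714301314056
row 25: T[25][11]=24·33081711368574204996+220984454979433717396=1014945527825214637300  T[25][12]=24·4070384057007569521+33081711368574204996=130770928736755873500  T[25][13]=24·413356714301314056+4070384057007569521=13990945200239106865
Read c(25,11) = 1014945527825214637300, c(25,12) = 130770928736755873500, c(25,13) = 13990945200239106865.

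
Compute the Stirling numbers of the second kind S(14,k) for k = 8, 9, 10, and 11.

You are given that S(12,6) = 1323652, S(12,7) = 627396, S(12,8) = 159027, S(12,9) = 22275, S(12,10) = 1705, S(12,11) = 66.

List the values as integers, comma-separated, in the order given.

[13] T[13,7]:7*627396+1323652=5715424 · T[13,8]:8*159027+627396=1899612 · T[13,9]:9*22275+159027=359502 · T[13,10]:10*1705+22275=39325 · T[13,11]:11*66+1705=2431
[14] T[14,8]:8*1899612+5715424=20912320 · T[14,9]:9*359502+1899612=5135130 · T[14,10]:10*39325+359502=752752 · T[14,11]:11*2431+39325=66066
Read S(14,8) = 20912320, S(14,9) = 5135130, S(14,10) = 752752, S(14,11) = 66066.

20912320, 5135130, 752752, 66066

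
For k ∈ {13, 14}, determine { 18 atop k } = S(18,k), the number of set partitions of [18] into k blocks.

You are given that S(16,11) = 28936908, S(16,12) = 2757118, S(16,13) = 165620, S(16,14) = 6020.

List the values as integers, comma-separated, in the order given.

125854638, 8408778

@17  (17,12):2757118·12+28936908→62022324, (17,13):165620·13+2757118→4910178, (17,14):6020·14+165620→249900
@18  (18,13):4910178·13+62022324→125854638, (18,14):249900·14+4910178→8408778
Read S(18,13) = 125854638, S(18,14) = 8408778.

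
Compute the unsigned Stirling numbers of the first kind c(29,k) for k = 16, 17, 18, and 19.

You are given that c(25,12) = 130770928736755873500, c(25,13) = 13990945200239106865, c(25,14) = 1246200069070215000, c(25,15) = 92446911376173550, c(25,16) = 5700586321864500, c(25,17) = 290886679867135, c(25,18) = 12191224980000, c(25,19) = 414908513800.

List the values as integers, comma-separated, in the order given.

row 26: T[26][13]=25·13990945200239106865+130770928736755873500=480544558742733545125  T[26][14]=25·1246200069070215000+13990945200239106865=45145946926994481865  T[26][15]=25·92446911376173550+1246200069070215000=3557372853474553750  T[26][16]=25·5700586321864500+92446911376173550=234961569422786050  T[26][17]=25·290886679867135+5700586321864500=12972753318542875  T[26][18]=25·12191224980000+290886679867135=595667304367135  T[26][19]=25·414908513800+12191224980000=22563937825000
row 27: T[27][14]=26·45145946926994481865+480544558742733545125=1654339178844590073615  T[27][15]=26·3557372853474553750+45145946926994481865=137637641117332879365  T[27][16]=26·234961569422786050+3557372853474553750=9666373658466991050  T[27][17]=26·12972753318542875+234961569422786050=572253155704900800  T[27][18]=26·595667304367135+12972753318542875=28460103232088385  T[27][19]=26·22563937825000+595667304367135=1182329687817135
row 28: T[28][15]=27·137637641117332879365+1654339178844590073615=5370555489012577816470  T[28][16]=27·9666373658466991050+137637641117332879365=398629729895941637715  T[28][17]=27·572253155704900800+9666373658466991050=25117208862499312650  T[28][18]=27·28460103232088385+572253155704900800=1340675942971287195  T[28][19]=27·1182329687817135+28460103232088385=60383004803151030
row 29: T[29][16]=28·398629729895941637715+5370555489012577816470=16532187926098943672490  T[29][17]=28·25117208862499312650+398629729895941637715=1101911578045922391915  T[29][18]=28·1340675942971287195+25117208862499312650=62656135265695354110  T[29][19]=28·60383004803151030+1340675942971287195=3031400077459516035
Read c(29,16) = 16532187926098943672490, c(29,17) = 1101911578045922391915, c(29,18) = 62656135265695354110, c(29,19) = 3031400077459516035.

16532187926098943672490, 1101911578045922391915, 62656135265695354110, 3031400077459516035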